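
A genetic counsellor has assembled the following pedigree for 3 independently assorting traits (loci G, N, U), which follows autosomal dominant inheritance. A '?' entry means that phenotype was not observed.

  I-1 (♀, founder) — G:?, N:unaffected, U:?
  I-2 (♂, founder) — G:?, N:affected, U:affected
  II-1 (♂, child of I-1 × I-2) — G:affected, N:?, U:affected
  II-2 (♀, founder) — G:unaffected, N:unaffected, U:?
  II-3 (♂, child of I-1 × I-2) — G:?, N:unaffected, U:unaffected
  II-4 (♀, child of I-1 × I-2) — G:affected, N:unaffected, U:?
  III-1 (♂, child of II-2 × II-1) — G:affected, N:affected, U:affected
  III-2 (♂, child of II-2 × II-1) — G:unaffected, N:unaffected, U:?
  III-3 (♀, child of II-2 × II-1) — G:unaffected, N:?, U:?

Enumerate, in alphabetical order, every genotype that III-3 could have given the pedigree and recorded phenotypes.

III-3 ∈ {gg Nn UU, gg Nn Uu, gg Nn uu, gg nn UU, gg nn Uu, gg nn uu}

G/I-1 ? ·: gg|Gg|GG
G/I-2 ? ·: gg|Gg|GG
G/II-1 aff I-1×I-2: Gg
G/II-2 un ·: gg
G/II-3 ? I-1×I-2: gg|Gg|GG
G/II-4 aff I-1×I-2: Gg|GG
G/III-1 aff II-2×II-1: Gg
G/III-2 un II-2×II-1: gg
G/III-3 un II-2×II-1: gg
⇒ G over [I-1,I-2,II-1,II-2,II-3,II-4,III-1,III-2,III-3]: 20 consistent
N/I-1 un ·: nn
N/I-2 aff ·: Nn
N/II-1 ? I-1×I-2: Nn
N/II-2 un ·: nn
N/II-3 un I-1×I-2: nn
N/II-4 un I-1×I-2: nn
N/III-1 aff II-2×II-1: Nn
N/III-2 un II-2×II-1: nn
N/III-3 ? II-2×II-1: nn|Nn
⇒ N over [I-1,I-2,II-1,II-2,II-3,II-4,III-1,III-2,III-3]: 2 consistent
U/I-1 ? ·: uu|Uu
U/I-2 aff ·: Uu
U/II-1 aff I-1×I-2: Uu|UU
U/II-2 ? ·: uu|Uu|UU
U/II-3 un I-1×I-2: uu
U/II-4 ? I-1×I-2: uu|Uu|UU
U/III-1 aff II-2×II-1: Uu|UU
U/III-2 ? II-2×II-1: uu|Uu|UU
U/III-3 ? II-2×II-1: uu|Uu|UU
⇒ U over [I-1,I-2,II-1,II-2,II-3,II-4,III-1,III-2,III-3]: 180 consistent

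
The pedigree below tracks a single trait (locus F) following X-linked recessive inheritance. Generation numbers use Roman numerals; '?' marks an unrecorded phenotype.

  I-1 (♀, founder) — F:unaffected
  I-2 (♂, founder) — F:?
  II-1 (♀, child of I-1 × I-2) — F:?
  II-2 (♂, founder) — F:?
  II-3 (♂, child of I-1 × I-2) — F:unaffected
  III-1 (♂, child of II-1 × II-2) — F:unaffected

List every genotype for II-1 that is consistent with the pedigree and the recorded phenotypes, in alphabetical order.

II-1 ∈ {X^FX^F, X^FX^f}

F/I-1 un ·: X^FX^F|X^FX^f
F/I-2 ? ·: X^FY|X^fY
F/II-1 ? I-1×I-2: X^FX^F|X^FX^f
F/II-2 ? ·: X^FY|X^fY
F/II-3 un I-1×I-2: X^FY
F/III-1 un II-1×II-2: X^FY
⇒ F over [I-1,I-2,II-1,II-2,II-3,III-1]: 10 consistent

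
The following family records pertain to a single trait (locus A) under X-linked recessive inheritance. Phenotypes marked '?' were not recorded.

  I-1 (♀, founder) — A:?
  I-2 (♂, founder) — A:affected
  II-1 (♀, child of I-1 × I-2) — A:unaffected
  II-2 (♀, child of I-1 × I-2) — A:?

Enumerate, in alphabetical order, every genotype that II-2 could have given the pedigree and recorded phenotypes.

II-2 ∈ {X^AX^a, X^aX^a}

A/I-1 ? ·: X^AX^A|X^AX^a
A/I-2 aff ·: X^aY
A/II-1 un I-1×I-2: X^AX^a
A/II-2 ? I-1×I-2: X^AX^a|X^aX^a
⇒ A over [I-1,I-2,II-1,II-2]: 3 consistent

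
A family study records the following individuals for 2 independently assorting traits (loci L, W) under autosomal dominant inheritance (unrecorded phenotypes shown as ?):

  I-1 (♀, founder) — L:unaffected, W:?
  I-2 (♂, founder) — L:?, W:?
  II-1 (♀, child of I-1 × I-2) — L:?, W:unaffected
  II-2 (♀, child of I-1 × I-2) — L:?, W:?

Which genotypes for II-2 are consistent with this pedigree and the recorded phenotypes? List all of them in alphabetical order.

L/I-1 un ·: ll
L/I-2 ? ·: ll|Ll|LL
L/II-1 ? I-1×I-2: ll|Ll
L/II-2 ? I-1×I-2: ll|Ll
⇒ L over [I-1,I-2,II-1,II-2]: 6 consistent
W/I-1 ? ·: ww|Ww
W/I-2 ? ·: ww|Ww
W/II-1 un I-1×I-2: ww
W/II-2 ? I-1×I-2: ww|Ww|WW
⇒ W over [I-1,I-2,II-1,II-2]: 8 consistent

II-2 ∈ {Ll WW, Ll Ww, Ll ww, ll WW, ll Ww, ll ww}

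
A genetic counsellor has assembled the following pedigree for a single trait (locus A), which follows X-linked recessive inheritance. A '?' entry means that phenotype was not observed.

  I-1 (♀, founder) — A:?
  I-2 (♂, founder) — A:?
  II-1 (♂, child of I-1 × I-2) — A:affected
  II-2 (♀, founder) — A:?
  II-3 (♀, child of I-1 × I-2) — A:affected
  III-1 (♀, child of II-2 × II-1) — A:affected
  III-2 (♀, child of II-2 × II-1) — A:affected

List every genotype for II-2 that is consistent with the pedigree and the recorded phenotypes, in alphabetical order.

II-2 ∈ {X^AX^a, X^aX^a}

A/I-1 ? ·: X^AX^a|X^aX^a
A/I-2 ? ·: X^aY
A/II-1 aff I-1×I-2: X^aY
A/II-2 ? ·: X^AX^a|X^aX^a
A/II-3 aff I-1×I-2: X^aX^a
A/III-1 aff II-2×II-1: X^aX^a
A/III-2 aff II-2×II-1: X^aX^a
⇒ A over [I-1,I-2,II-1,II-2,II-3,III-1,III-2]: 4 consistent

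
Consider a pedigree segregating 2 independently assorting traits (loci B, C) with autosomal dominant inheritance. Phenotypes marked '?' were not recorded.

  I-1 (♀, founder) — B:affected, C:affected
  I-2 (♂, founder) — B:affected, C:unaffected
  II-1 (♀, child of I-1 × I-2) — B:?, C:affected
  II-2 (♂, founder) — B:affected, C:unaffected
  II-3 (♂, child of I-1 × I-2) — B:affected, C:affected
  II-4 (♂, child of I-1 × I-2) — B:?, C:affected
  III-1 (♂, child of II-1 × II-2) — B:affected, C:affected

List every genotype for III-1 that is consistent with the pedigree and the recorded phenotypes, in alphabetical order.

III-1 ∈ {BB Cc, Bb Cc}

B/I-1 aff ·: Bb|BB
B/I-2 aff ·: Bb|BB
B/II-1 ? I-1×I-2: bb|Bb|BB
B/II-2 aff ·: Bb|BB
B/II-3 aff I-1×I-2: Bb|BB
B/II-4 ? I-1×I-2: bb|Bb|BB
B/III-1 aff II-1×II-2: Bb|BB
⇒ B over [I-1,I-2,II-1,II-2,II-3,II-4,III-1]: 113 consistent
C/I-1 aff ·: Cc|CC
C/I-2 un ·: cc
C/II-1 aff I-1×I-2: Cc
C/II-2 un ·: cc
C/II-3 aff I-1×I-2: Cc
C/II-4 aff I-1×I-2: Cc
C/III-1 aff II-1×II-2: Cc
⇒ C over [I-1,I-2,II-1,II-2,II-3,II-4,III-1]: 2 consistent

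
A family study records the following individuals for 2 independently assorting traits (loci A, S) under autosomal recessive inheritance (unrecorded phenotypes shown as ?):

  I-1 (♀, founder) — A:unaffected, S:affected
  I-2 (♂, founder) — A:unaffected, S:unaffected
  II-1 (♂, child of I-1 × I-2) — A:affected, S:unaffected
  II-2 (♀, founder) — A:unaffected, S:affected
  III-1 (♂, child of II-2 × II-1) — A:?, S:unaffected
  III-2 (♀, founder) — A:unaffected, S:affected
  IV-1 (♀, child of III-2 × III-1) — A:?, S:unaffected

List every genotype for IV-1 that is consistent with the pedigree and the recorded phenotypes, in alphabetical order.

IV-1 ∈ {AA Ss, Aa Ss, aa Ss}

A/I-1 un ·: Aa
A/I-2 un ·: Aa
A/II-1 aff I-1×I-2: aa
A/II-2 un ·: AA|Aa
A/III-1 ? II-2×II-1: Aa|aa
A/III-2 un ·: AA|Aa
A/IV-1 ? III-2×III-1: AA|Aa|aa
⇒ A over [I-1,I-2,II-1,II-2,III-1,III-2,IV-1]: 13 consistent
S/I-1 aff ·: ss
S/I-2 un ·: SS|Ss
S/II-1 un I-1×I-2: Ss
S/II-2 aff ·: ss
S/III-1 un II-2×II-1: Ss
S/III-2 aff ·: ss
S/IV-1 un III-2×III-1: Ss
⇒ S over [I-1,I-2,II-1,II-2,III-1,III-2,IV-1]: 2 consistent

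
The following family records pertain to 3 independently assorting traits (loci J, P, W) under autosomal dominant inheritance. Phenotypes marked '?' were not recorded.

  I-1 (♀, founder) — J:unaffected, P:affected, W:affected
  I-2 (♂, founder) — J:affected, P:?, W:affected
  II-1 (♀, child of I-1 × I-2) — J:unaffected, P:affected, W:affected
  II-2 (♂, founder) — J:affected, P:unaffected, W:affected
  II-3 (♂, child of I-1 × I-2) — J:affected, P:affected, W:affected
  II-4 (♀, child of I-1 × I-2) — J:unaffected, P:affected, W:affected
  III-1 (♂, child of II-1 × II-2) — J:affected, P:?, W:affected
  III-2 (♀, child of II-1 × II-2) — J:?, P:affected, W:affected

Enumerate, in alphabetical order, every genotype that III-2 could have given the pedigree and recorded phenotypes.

J/I-1 un ·: jj
J/I-2 aff ·: Jj
J/II-1 un I-1×I-2: jj
J/II-2 aff ·: Jj|JJ
J/II-3 aff I-1×I-2: Jj
J/II-4 un I-1×I-2: jj
J/III-1 aff II-1×II-2: Jj
J/III-2 ? II-1×II-2: jj|Jj
⇒ J over [I-1,I-2,II-1,II-2,II-3,II-4,III-1,III-2]: 3 consistent
P/I-1 aff ·: Pp|PP
P/I-2 ? ·: pp|Pp|PP
P/II-1 aff I-1×I-2: Pp|PP
P/II-2 un ·: pp
P/II-3 aff I-1×I-2: Pp|PP
P/II-4 aff I-1×I-2: Pp|PP
P/III-1 ? II-1×II-2: pp|Pp
P/III-2 aff II-1×II-2: Pp
⇒ P over [I-1,I-2,II-1,II-2,II-3,II-4,III-1,III-2]: 41 consistent
W/I-1 aff ·: Ww|WW
W/I-2 aff ·: Ww|WW
W/II-1 aff I-1×I-2: Ww|WW
W/II-2 aff ·: Ww|WW
W/II-3 aff I-1×I-2: Ww|WW
W/II-4 aff I-1×I-2: Ww|WW
W/III-1 aff II-1×II-2: Ww|WW
W/III-2 aff II-1×II-2: Ww|WW
⇒ W over [I-1,I-2,II-1,II-2,II-3,II-4,III-1,III-2]: 161 consistent

III-2 ∈ {Jj Pp WW, Jj Pp Ww, jj Pp WW, jj Pp Ww}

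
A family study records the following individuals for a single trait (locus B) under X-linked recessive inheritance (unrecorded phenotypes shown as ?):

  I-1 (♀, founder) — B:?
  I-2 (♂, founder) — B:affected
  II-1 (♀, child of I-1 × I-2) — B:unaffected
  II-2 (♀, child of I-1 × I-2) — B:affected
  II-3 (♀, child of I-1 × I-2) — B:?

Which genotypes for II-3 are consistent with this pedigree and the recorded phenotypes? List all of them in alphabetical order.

B/I-1 ? ·: X^BX^b
B/I-2 aff ·: X^bY
B/II-1 un I-1×I-2: X^BX^b
B/II-2 aff I-1×I-2: X^bX^b
B/II-3 ? I-1×I-2: X^BX^b|X^bX^b
⇒ B over [I-1,I-2,II-1,II-2,II-3]: 2 consistent

II-3 ∈ {X^BX^b, X^bX^b}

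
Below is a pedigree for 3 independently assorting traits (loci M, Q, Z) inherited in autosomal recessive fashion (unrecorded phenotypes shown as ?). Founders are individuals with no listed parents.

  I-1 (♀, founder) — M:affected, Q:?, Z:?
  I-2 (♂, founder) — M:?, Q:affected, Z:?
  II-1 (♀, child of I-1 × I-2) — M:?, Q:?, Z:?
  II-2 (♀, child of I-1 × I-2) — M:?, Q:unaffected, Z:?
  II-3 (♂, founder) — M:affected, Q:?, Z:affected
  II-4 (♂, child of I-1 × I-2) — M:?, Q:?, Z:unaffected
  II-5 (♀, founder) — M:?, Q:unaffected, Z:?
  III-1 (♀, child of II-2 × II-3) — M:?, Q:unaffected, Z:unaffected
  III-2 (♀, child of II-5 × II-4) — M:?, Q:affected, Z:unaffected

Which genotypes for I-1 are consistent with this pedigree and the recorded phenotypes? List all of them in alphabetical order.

I-1 ∈ {mm QQ ZZ, mm QQ Zz, mm QQ zz, mm Qq ZZ, mm Qq Zz, mm Qq zz}

M/I-1 aff ·: mm
M/I-2 ? ·: MM|Mm|mm
M/II-1 ? I-1×I-2: Mm|mm
M/II-2 ? I-1×I-2: Mm|mm
M/II-3 aff ·: mm
M/II-4 ? I-1×I-2: Mm|mm
M/II-5 ? ·: MM|Mm|mm
M/III-1 ? II-2×II-3: Mm|mm
M/III-2 ? II-5×II-4: MM|Mm|mm
⇒ M over [I-1,I-2,II-1,II-2,II-3,II-4,II-5,III-1,III-2]: 84 consistent
Q/I-1 ? ·: QQ|Qq
Q/I-2 aff ·: qq
Q/II-1 ? I-1×I-2: Qq|qq
Q/II-2 un I-1×I-2: Qq
Q/II-3 ? ·: QQ|Qq|qq
Q/II-4 ? I-1×I-2: Qq|qq
Q/II-5 un ·: Qq
Q/III-1 un II-2×II-3: QQ|Qq
Q/III-2 aff II-5×II-4: qq
⇒ Q over [I-1,I-2,II-1,II-2,II-3,II-4,II-5,III-1,III-2]: 25 consistent
Z/I-1 ? ·: ZZ|Zz|zz
Z/I-2 ? ·: ZZ|Zz|zz
Z/II-1 ? I-1×I-2: ZZ|Zz|zz
Z/II-2 ? I-1×I-2: ZZ|Zz
Z/II-3 aff ·: zz
Z/II-4 un I-1×I-2: ZZ|Zz
Z/II-5 ? ·: ZZ|Zz|zz
Z/III-1 un II-2×II-3: Zz
Z/III-2 un II-5×II-4: ZZ|Zz
⇒ Z over [I-1,I-2,II-1,II-2,II-3,II-4,II-5,III-1,III-2]: 160 consistent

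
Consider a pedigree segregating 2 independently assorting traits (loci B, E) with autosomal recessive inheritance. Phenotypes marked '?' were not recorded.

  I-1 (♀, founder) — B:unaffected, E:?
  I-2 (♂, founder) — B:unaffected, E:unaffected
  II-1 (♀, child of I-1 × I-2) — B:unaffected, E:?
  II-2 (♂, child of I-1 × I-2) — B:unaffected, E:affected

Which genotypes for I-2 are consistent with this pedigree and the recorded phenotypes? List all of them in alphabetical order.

B/I-1 un ·: BB|Bb
B/I-2 un ·: BB|Bb
B/II-1 un I-1×I-2: BB|Bb
B/II-2 un I-1×I-2: BB|Bb
⇒ B over [I-1,I-2,II-1,II-2]: 13 consistent
E/I-1 ? ·: Ee|ee
E/I-2 un ·: Ee
E/II-1 ? I-1×I-2: EE|Ee|ee
E/II-2 aff I-1×I-2: ee
⇒ E over [I-1,I-2,II-1,II-2]: 5 consistent

I-2 ∈ {BB Ee, Bb Ee}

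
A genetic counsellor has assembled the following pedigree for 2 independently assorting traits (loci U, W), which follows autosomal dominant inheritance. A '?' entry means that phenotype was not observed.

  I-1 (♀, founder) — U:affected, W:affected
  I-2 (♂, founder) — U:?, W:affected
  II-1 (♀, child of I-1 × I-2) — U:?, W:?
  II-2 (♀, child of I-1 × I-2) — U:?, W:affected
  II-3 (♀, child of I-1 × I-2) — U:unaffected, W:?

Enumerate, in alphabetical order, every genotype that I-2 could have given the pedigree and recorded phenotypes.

I-2 ∈ {Uu WW, Uu Ww, uu WW, uu Ww}

U/I-1 aff ·: Uu
U/I-2 ? ·: uu|Uu
U/II-1 ? I-1×I-2: uu|Uu|UU
U/II-2 ? I-1×I-2: uu|Uu|UU
U/II-3 un I-1×I-2: uu
⇒ U over [I-1,I-2,II-1,II-2,II-3]: 13 consistent
W/I-1 aff ·: Ww|WW
W/I-2 aff ·: Ww|WW
W/II-1 ? I-1×I-2: ww|Ww|WW
W/II-2 aff I-1×I-2: Ww|WW
W/II-3 ? I-1×I-2: ww|Ww|WW
⇒ W over [I-1,I-2,II-1,II-2,II-3]: 35 consistent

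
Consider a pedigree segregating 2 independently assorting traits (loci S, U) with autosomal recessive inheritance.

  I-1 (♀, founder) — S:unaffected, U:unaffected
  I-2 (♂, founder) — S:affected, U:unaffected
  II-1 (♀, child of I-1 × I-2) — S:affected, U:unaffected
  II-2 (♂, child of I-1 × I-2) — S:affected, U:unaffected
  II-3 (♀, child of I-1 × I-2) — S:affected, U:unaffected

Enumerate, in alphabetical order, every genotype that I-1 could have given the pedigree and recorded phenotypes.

S/I-1 un ·: Ss
S/I-2 aff ·: ss
S/II-1 aff I-1×I-2: ss
S/II-2 aff I-1×I-2: ss
S/II-3 aff I-1×I-2: ss
⇒ S over [I-1,I-2,II-1,II-2,II-3]: 1 consistent
U/I-1 un ·: UU|Uu
U/I-2 un ·: UU|Uu
U/II-1 un I-1×I-2: UU|Uu
U/II-2 un I-1×I-2: UU|Uu
U/II-3 un I-1×I-2: UU|Uu
⇒ U over [I-1,I-2,II-1,II-2,II-3]: 25 consistent

I-1 ∈ {Ss UU, Ss Uu}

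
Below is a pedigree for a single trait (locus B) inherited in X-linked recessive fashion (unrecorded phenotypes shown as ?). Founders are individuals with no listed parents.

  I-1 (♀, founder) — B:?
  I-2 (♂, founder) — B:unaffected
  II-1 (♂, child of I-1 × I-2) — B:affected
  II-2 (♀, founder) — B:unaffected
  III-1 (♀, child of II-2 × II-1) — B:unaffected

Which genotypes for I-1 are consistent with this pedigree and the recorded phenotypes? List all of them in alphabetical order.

I-1 ∈ {X^BX^b, X^bX^b}

B/I-1 ? ·: X^BX^b|X^bX^b
B/I-2 un ·: X^BY
B/II-1 aff I-1×I-2: X^bY
B/II-2 un ·: X^BX^B|X^BX^b
B/III-1 un II-2×II-1: X^BX^b
⇒ B over [I-1,I-2,II-1,II-2,III-1]: 4 consistent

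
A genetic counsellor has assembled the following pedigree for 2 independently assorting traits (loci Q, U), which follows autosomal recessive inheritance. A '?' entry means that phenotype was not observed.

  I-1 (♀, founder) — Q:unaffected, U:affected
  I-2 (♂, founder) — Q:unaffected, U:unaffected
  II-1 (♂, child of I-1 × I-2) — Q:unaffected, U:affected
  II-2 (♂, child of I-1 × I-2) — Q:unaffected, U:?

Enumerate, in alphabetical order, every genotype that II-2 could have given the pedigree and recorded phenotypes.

Q/I-1 un ·: QQ|Qq
Q/I-2 un ·: QQ|Qq
Q/II-1 un I-1×I-2: QQ|Qq
Q/II-2 un I-1×I-2: QQ|Qq
⇒ Q over [I-1,I-2,II-1,II-2]: 13 consistent
U/I-1 aff ·: uu
U/I-2 un ·: Uu
U/II-1 aff I-1×I-2: uu
U/II-2 ? I-1×I-2: Uu|uu
⇒ U over [I-1,I-2,II-1,II-2]: 2 consistent

II-2 ∈ {QQ Uu, QQ uu, Qq Uu, Qq uu}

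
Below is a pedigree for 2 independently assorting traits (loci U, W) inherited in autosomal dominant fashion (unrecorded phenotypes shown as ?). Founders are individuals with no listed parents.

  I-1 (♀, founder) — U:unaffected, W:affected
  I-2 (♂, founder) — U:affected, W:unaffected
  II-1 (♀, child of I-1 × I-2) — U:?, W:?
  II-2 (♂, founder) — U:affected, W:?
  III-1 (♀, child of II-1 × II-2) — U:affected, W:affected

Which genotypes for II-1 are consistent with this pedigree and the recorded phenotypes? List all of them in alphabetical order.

U/I-1 un ·: uu
U/I-2 aff ·: Uu|UU
U/II-1 ? I-1×I-2: uu|Uu
U/II-2 aff ·: Uu|UU
U/III-1 aff II-1×II-2: Uu|UU
⇒ U over [I-1,I-2,II-1,II-2,III-1]: 10 consistent
W/I-1 aff ·: Ww|WW
W/I-2 un ·: ww
W/II-1 ? I-1×I-2: ww|Ww
W/II-2 ? ·: ww|Ww|WW
W/III-1 aff II-1×II-2: Ww|WW
⇒ W over [I-1,I-2,II-1,II-2,III-1]: 12 consistent

II-1 ∈ {Uu Ww, Uu ww, uu Ww, uu ww}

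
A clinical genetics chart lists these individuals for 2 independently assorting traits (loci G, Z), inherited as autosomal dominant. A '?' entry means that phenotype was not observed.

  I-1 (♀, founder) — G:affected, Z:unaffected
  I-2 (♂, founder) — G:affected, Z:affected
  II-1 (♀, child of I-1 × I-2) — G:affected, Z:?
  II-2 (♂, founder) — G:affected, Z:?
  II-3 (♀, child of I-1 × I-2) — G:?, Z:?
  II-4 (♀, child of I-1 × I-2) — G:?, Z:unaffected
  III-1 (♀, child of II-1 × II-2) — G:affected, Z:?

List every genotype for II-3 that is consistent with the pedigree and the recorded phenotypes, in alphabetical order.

II-3 ∈ {GG Zz, GG zz, Gg Zz, Gg zz, gg Zz, gg zz}

G/I-1 aff ·: Gg|GG
G/I-2 aff ·: Gg|GG
G/II-1 aff I-1×I-2: Gg|GG
G/II-2 aff ·: Gg|GG
G/II-3 ? I-1×I-2: gg|Gg|GG
G/II-4 ? I-1×I-2: gg|Gg|GG
G/III-1 aff II-1×II-2: Gg|GG
⇒ G over [I-1,I-2,II-1,II-2,II-3,II-4,III-1]: 122 consistent
Z/I-1 un ·: zz
Z/I-2 aff ·: Zz
Z/II-1 ? I-1×I-2: zz|Zz
Z/II-2 ? ·: zz|Zz|ZZ
Z/II-3 ? I-1×I-2: zz|Zz
Z/II-4 un I-1×I-2: zz
Z/III-1 ? II-1×II-2: zz|Zz|ZZ
⇒ Z over [I-1,I-2,II-1,II-2,II-3,II-4,III-1]: 22 consistent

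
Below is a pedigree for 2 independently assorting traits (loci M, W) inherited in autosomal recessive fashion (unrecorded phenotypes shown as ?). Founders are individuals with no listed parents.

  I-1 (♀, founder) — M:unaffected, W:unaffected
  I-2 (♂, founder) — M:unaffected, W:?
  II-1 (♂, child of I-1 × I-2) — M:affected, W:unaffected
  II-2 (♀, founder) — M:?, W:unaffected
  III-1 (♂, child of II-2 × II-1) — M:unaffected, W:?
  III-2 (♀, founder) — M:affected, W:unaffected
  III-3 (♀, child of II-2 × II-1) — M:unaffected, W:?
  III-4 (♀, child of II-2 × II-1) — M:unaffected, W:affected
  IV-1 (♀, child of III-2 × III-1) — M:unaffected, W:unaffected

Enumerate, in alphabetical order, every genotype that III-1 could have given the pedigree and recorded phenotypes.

III-1 ∈ {Mm WW, Mm Ww, Mm ww}

M/I-1 un ·: Mm
M/I-2 un ·: Mm
M/II-1 aff I-1×I-2: mm
M/II-2 ? ·: MM|Mm
M/III-1 un II-2×II-1: Mm
M/III-2 aff ·: mm
M/III-3 un II-2×II-1: Mm
M/III-4 un II-2×II-1: Mm
M/IV-1 un III-2×III-1: Mm
⇒ M over [I-1,I-2,II-1,II-2,III-1,III-2,III-3,III-4,IV-1]: 2 consistent
W/I-1 un ·: WW|Ww
W/I-2 ? ·: WW|Ww|ww
W/II-1 un I-1×I-2: Ww
W/II-2 un ·: Ww
W/III-1 ? II-2×II-1: WW|Ww|ww
W/III-2 un ·: WW|Ww
W/III-3 ? II-2×II-1: WW|Ww|ww
W/III-4 aff II-2×II-1: ww
W/IV-1 un III-2×III-1: WW|Ww
⇒ W over [I-1,I-2,II-1,II-2,III-1,III-2,III-3,III-4,IV-1]: 135 consistent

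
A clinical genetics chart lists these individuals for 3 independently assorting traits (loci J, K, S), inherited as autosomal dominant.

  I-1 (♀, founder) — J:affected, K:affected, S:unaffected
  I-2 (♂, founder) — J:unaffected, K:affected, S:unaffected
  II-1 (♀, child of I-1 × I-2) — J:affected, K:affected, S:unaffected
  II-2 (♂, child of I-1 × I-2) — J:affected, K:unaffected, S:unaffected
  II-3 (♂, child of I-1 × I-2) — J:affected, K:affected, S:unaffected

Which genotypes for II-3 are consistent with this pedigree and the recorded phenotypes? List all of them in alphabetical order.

J/I-1 aff ·: Jj|JJ
J/I-2 un ·: jj
J/II-1 aff I-1×I-2: Jj
J/II-2 aff I-1×I-2: Jj
J/II-3 aff I-1×I-2: Jj
⇒ J over [I-1,I-2,II-1,II-2,II-3]: 2 consistent
K/I-1 aff ·: Kk
K/I-2 aff ·: Kk
K/II-1 aff I-1×I-2: Kk|KK
K/II-2 un I-1×I-2: kk
K/II-3 aff I-1×I-2: Kk|KK
⇒ K over [I-1,I-2,II-1,II-2,II-3]: 4 consistent
S/I-1 un ·: ss
S/I-2 un ·: ss
S/II-1 un I-1×I-2: ss
S/II-2 un I-1×I-2: ss
S/II-3 un I-1×I-2: ss
⇒ S over [I-1,I-2,II-1,II-2,II-3]: 1 consistent

II-3 ∈ {Jj KK ss, Jj Kk ss}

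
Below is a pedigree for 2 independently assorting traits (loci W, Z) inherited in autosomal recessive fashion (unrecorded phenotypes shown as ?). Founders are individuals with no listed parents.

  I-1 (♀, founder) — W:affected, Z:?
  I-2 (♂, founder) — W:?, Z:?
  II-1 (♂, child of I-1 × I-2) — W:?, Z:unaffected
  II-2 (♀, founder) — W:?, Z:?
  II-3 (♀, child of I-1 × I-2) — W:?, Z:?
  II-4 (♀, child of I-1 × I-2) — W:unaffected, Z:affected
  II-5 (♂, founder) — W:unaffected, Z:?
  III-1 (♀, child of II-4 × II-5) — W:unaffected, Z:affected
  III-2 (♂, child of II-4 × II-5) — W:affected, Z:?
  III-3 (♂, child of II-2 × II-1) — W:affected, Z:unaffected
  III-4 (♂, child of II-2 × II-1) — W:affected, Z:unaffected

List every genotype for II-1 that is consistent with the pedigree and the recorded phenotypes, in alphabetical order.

W/I-1 aff ·: ww
W/I-2 ? ·: WW|Ww
W/II-1 ? I-1×I-2: Ww|ww
W/II-2 ? ·: Ww|ww
W/II-3 ? I-1×I-2: Ww|ww
W/II-4 un I-1×I-2: Ww
W/II-5 un ·: Ww
W/III-1 un II-4×II-5: WW|Ww
W/III-2 aff II-4×II-5: ww
W/III-3 aff II-2×II-1: ww
W/III-4 aff II-2×II-1: ww
⇒ W over [I-1,I-2,II-1,II-2,II-3,II-4,II-5,III-1,III-2,III-3,III-4]: 20 consistent
Z/I-1 ? ·: Zz|zz
Z/I-2 ? ·: Zz|zz
Z/II-1 un I-1×I-2: ZZ|Zz
Z/II-2 ? ·: ZZ|Zz|zz
Z/II-3 ? I-1×I-2: ZZ|Zz|zz
Z/II-4 aff I-1×I-2: zz
Z/II-5 ? ·: Zz|zz
Z/III-1 aff II-4×II-5: zz
Z/III-2 ? II-4×II-5: Zz|zz
Z/III-3 un II-2×II-1: ZZ|Zz
Z/III-4 un II-2×II-1: ZZ|Zz
⇒ Z over [I-1,I-2,II-1,II-2,II-3,II-4,II-5,III-1,III-2,III-3,III-4]: 243 consistent

II-1 ∈ {Ww ZZ, Ww Zz, ww ZZ, ww Zz}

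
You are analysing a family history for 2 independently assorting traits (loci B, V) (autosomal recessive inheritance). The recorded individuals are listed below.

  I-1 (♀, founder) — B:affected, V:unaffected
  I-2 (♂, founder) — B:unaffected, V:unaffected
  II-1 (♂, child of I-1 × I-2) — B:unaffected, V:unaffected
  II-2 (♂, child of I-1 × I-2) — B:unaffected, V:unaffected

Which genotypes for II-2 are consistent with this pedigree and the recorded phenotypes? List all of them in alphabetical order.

B/I-1 aff ·: bb
B/I-2 un ·: BB|Bb
B/II-1 un I-1×I-2: Bb
B/II-2 un I-1×I-2: Bb
⇒ B over [I-1,I-2,II-1,II-2]: 2 consistent
V/I-1 un ·: VV|Vv
V/I-2 un ·: VV|Vv
V/II-1 un I-1×I-2: VV|Vv
V/II-2 un I-1×I-2: VV|Vv
⇒ V over [I-1,I-2,II-1,II-2]: 13 consistent

II-2 ∈ {Bb VV, Bb Vv}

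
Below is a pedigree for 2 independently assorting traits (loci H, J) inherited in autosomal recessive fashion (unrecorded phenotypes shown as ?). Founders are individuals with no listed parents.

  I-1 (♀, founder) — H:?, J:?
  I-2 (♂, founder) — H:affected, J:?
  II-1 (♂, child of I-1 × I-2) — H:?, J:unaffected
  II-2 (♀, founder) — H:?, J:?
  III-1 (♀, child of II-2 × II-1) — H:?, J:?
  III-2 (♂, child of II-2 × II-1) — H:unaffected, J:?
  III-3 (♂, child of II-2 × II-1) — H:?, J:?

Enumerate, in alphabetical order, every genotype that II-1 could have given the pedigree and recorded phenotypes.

II-1 ∈ {Hh JJ, Hh Jj, hh JJ, hh Jj}

H/I-1 ? ·: HH|Hh|hh
H/I-2 aff ·: hh
H/II-1 ? I-1×I-2: Hh|hh
H/II-2 ? ·: HH|Hh|hh
H/III-1 ? II-2×II-1: HH|Hh|hh
H/III-2 un II-2×II-1: HH|Hh
H/III-3 ? II-2×II-1: HH|Hh|hh
⇒ H over [I-1,I-2,II-1,II-2,III-1,III-2,III-3]: 70 consistent
J/I-1 ? ·: JJ|Jj|jj
J/I-2 ? ·: JJ|Jj|jj
J/II-1 un I-1×I-2: JJ|Jj
J/II-2 ? ·: JJ|Jj|jj
J/III-1 ? II-2×II-1: JJ|Jj|jj
J/III-2 ? II-2×II-1: JJ|Jj|jj
J/III-3 ? II-2×II-1: JJ|Jj|jj
⇒ J over [I-1,I-2,II-1,II-2,III-1,III-2,III-3]: 341 consistent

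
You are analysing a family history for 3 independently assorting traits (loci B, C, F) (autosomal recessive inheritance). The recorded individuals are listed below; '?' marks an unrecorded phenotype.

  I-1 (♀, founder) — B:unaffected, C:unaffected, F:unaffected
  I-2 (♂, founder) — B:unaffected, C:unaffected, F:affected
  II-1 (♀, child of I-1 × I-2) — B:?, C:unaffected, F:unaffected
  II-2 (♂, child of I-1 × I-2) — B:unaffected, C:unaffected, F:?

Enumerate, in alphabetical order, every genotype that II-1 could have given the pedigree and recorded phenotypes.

B/I-1 un ·: BB|Bb
B/I-2 un ·: BB|Bb
B/II-1 ? I-1×I-2: BB|Bb|bb
B/II-2 un I-1×I-2: BB|Bb
⇒ B over [I-1,I-2,II-1,II-2]: 15 consistent
C/I-1 un ·: CC|Cc
C/I-2 un ·: CC|Cc
C/II-1 un I-1×I-2: CC|Cc
C/II-2 un I-1×I-2: CC|Cc
⇒ C over [I-1,I-2,II-1,II-2]: 13 consistent
F/I-1 un ·: FF|Ff
F/I-2 aff ·: ff
F/II-1 un I-1×I-2: Ff
F/II-2 ? I-1×I-2: Ff|ff
⇒ F over [I-1,I-2,II-1,II-2]: 3 consistent

II-1 ∈ {BB CC Ff, BB Cc Ff, Bb CC Ff, Bb Cc Ff, bb CC Ff, bb Cc Ff}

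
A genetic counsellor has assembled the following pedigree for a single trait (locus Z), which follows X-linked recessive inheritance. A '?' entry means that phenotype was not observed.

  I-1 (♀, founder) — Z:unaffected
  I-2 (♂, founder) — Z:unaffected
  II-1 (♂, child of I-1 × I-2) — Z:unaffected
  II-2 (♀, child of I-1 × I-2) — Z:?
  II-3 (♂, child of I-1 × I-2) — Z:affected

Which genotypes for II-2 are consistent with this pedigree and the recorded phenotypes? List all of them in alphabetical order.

II-2 ∈ {X^ZX^Z, X^ZX^z}

Z/I-1 un ·: X^ZX^z
Z/I-2 un ·: X^ZY
Z/II-1 un I-1×I-2: X^ZY
Z/II-2 ? I-1×I-2: X^ZX^Z|X^ZX^z
Z/II-3 aff I-1×I-2: X^zY
⇒ Z over [I-1,I-2,II-1,II-2,II-3]: 2 consistent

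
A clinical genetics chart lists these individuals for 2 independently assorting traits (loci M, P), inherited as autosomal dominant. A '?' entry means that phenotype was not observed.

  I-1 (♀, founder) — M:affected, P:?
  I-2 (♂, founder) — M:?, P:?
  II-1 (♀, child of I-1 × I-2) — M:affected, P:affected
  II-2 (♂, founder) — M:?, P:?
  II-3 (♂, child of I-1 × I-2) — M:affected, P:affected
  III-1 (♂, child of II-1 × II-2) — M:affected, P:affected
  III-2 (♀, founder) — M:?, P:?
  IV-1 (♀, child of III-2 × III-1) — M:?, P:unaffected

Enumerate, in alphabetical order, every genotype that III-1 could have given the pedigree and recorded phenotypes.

M/I-1 aff ·: Mm|MM
M/I-2 ? ·: mm|Mm|MM
M/II-1 aff I-1×I-2: Mm|MM
M/II-2 ? ·: mm|Mm|MM
M/II-3 aff I-1×I-2: Mm|MM
M/III-1 aff II-1×II-2: Mm|MM
M/III-2 ? ·: mm|Mm|MM
M/IV-1 ? III-2×III-1: mm|Mm|MM
⇒ M over [I-1,I-2,II-1,II-2,II-3,III-1,III-2,IV-1]: 386 consistent
P/I-1 ? ·: pp|Pp|PP
P/I-2 ? ·: pp|Pp|PP
P/II-1 aff I-1×I-2: Pp|PP
P/II-2 ? ·: pp|Pp|PP
P/II-3 aff I-1×I-2: Pp|PP
P/III-1 aff II-1×II-2: Pp
P/III-2 ? ·: pp|Pp
P/IV-1 un III-2×III-1: pp
⇒ P over [I-1,I-2,II-1,II-2,II-3,III-1,III-2,IV-1]: 88 consistent

III-1 ∈ {MM Pp, Mm Pp}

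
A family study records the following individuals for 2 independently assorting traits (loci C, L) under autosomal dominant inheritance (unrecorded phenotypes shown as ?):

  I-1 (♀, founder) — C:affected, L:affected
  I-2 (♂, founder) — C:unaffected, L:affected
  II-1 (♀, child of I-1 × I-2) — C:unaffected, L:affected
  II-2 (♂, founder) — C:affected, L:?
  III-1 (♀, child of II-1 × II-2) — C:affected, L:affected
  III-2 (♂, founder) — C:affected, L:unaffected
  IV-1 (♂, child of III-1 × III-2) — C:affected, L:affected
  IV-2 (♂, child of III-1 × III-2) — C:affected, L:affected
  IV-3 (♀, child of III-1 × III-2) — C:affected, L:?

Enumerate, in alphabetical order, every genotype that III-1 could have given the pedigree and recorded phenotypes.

C/I-1 aff ·: Cc
C/I-2 un ·: cc
C/II-1 un I-1×I-2: cc
C/II-2 aff ·: Cc|CC
C/III-1 aff II-1×II-2: Cc
C/III-2 aff ·: Cc|CC
C/IV-1 aff III-1×III-2: Cc|CC
C/IV-2 aff III-1×III-2: Cc|CC
C/IV-3 aff III-1×III-2: Cc|CC
⇒ C over [I-1,I-2,II-1,II-2,III-1,III-2,IV-1,IV-2,IV-3]: 32 consistent
L/I-1 aff ·: Ll|LL
L/I-2 aff ·: Ll|LL
L/II-1 aff I-1×I-2: Ll|LL
L/II-2 ? ·: ll|Ll|LL
L/III-1 aff II-1×II-2: Ll|LL
L/III-2 un ·: ll
L/IV-1 aff III-1×III-2: Ll
L/IV-2 aff III-1×III-2: Ll
L/IV-3 ? III-1×III-2: ll|Ll
⇒ L over [I-1,I-2,II-1,II-2,III-1,III-2,IV-1,IV-2,IV-3]: 48 consistent

III-1 ∈ {Cc LL, Cc Ll}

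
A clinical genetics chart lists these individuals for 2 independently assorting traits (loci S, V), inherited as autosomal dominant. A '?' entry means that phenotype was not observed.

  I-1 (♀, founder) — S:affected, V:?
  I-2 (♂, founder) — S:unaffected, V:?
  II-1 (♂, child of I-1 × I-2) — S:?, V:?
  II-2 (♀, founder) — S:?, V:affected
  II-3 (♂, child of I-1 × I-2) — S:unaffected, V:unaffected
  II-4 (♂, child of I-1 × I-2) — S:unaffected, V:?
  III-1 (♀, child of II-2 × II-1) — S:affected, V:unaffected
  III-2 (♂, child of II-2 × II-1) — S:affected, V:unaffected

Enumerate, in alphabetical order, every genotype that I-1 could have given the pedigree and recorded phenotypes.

S/I-1 aff ·: Ss
S/I-2 un ·: ss
S/II-1 ? I-1×I-2: ss|Ss
S/II-2 ? ·: ss|Ss|SS
S/II-3 un I-1×I-2: ss
S/II-4 un I-1×I-2: ss
S/III-1 aff II-2×II-1: Ss|SS
S/III-2 aff II-2×II-1: Ss|SS
⇒ S over [I-1,I-2,II-1,II-2,II-3,II-4,III-1,III-2]: 11 consistent
V/I-1 ? ·: vv|Vv
V/I-2 ? ·: vv|Vv
V/II-1 ? I-1×I-2: vv|Vv
V/II-2 aff ·: Vv
V/II-3 un I-1×I-2: vv
V/II-4 ? I-1×I-2: vv|Vv|VV
V/III-1 un II-2×II-1: vv
V/III-2 un II-2×II-1: vv
⇒ V over [I-1,I-2,II-1,II-2,II-3,II-4,III-1,III-2]: 15 consistent

I-1 ∈ {Ss Vv, Ss vv}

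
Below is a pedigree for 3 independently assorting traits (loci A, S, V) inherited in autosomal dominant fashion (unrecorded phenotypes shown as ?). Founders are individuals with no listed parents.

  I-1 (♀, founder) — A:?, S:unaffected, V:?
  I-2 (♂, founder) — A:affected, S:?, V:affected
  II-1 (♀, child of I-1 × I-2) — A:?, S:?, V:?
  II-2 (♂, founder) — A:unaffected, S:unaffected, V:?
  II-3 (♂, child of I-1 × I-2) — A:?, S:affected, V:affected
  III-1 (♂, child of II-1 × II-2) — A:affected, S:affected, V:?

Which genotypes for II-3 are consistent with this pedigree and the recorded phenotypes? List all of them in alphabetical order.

II-3 ∈ {AA Ss VV, AA Ss Vv, Aa Ss VV, Aa Ss Vv, aa Ss VV, aa Ss Vv}

A/I-1 ? ·: aa|Aa|AA
A/I-2 aff ·: Aa|AA
A/II-1 ? I-1×I-2: Aa|AA
A/II-2 un ·: aa
A/II-3 ? I-1×I-2: aa|Aa|AA
A/III-1 aff II-1×II-2: Aa
⇒ A over [I-1,I-2,II-1,II-2,II-3,III-1]: 18 consistent
S/I-1 un ·: ss
S/I-2 ? ·: Ss|SS
S/II-1 ? I-1×I-2: Ss
S/II-2 un ·: ss
S/II-3 aff I-1×I-2: Ss
S/III-1 aff II-1×II-2: Ss
⇒ S over [I-1,I-2,II-1,II-2,II-3,III-1]: 2 consistent
V/I-1 ? ·: vv|Vv|VV
V/I-2 aff ·: Vv|VV
V/II-1 ? I-1×I-2: vv|Vv|VV
V/II-2 ? ·: vv|Vv|VV
V/II-3 aff I-1×I-2: Vv|VV
V/III-1 ? II-1×II-2: vv|Vv|VV
⇒ V over [I-1,I-2,II-1,II-2,II-3,III-1]: 96 consistent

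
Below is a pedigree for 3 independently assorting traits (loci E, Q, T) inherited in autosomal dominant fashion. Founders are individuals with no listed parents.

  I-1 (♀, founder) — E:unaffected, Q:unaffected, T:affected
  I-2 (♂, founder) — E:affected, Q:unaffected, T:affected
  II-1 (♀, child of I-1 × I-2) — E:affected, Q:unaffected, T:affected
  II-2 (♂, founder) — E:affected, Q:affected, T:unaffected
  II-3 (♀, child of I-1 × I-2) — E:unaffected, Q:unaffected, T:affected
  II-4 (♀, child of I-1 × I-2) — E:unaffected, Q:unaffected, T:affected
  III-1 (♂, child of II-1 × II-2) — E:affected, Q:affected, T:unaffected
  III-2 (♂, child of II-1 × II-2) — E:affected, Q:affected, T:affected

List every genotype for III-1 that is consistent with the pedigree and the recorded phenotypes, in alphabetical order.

III-1 ∈ {EE Qq tt, Ee Qq tt}

E/I-1 un ·: ee
E/I-2 aff ·: Ee
E/II-1 aff I-1×I-2: Ee
E/II-2 aff ·: Ee|EE
E/II-3 un I-1×I-2: ee
E/II-4 un I-1×I-2: ee
E/III-1 aff II-1×II-2: Ee|EE
E/III-2 aff II-1×II-2: Ee|EE
⇒ E over [I-1,I-2,II-1,II-2,II-3,II-4,III-1,III-2]: 8 consistent
Q/I-1 un ·: qq
Q/I-2 un ·: qq
Q/II-1 un I-1×I-2: qq
Q/II-2 aff ·: Qq|QQ
Q/II-3 un I-1×I-2: qq
Q/II-4 un I-1×I-2: qq
Q/III-1 aff II-1×II-2: Qq
Q/III-2 aff II-1×II-2: Qq
⇒ Q over [I-1,I-2,II-1,II-2,II-3,II-4,III-1,III-2]: 2 consistent
T/I-1 aff ·: Tt|TT
T/I-2 aff ·: Tt|TT
T/II-1 aff I-1×I-2: Tt
T/II-2 un ·: tt
T/II-3 aff I-1×I-2: Tt|TT
T/II-4 aff I-1×I-2: Tt|TT
T/III-1 un II-1×II-2: tt
T/III-2 aff II-1×II-2: Tt
⇒ T over [I-1,I-2,II-1,II-2,II-3,II-4,III-1,III-2]: 12 consistent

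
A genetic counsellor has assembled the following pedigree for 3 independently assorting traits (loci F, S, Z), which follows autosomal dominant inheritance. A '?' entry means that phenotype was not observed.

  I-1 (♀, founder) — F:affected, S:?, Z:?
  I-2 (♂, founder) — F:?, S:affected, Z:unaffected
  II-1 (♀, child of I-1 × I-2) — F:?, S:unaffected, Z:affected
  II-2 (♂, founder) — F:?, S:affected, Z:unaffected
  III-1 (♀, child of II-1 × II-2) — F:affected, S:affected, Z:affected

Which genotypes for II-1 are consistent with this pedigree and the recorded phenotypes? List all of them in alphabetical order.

II-1 ∈ {FF ss Zz, Ff ss Zz, ff ss Zz}

F/I-1 aff ·: Ff|FF
F/I-2 ? ·: ff|Ff|FF
F/II-1 ? I-1×I-2: ff|Ff|FF
F/II-2 ? ·: ff|Ff|FF
F/III-1 aff II-1×II-2: Ff|FF
⇒ F over [I-1,I-2,II-1,II-2,III-1]: 45 consistent
S/I-1 ? ·: ss|Ss
S/I-2 aff ·: Ss
S/II-1 un I-1×I-2: ss
S/II-2 aff ·: Ss|SS
S/III-1 aff II-1×II-2: Ss
⇒ S over [I-1,I-2,II-1,II-2,III-1]: 4 consistent
Z/I-1 ? ·: Zz|ZZ
Z/I-2 un ·: zz
Z/II-1 aff I-1×I-2: Zz
Z/II-2 un ·: zz
Z/III-1 aff II-1×II-2: Zz
⇒ Z over [I-1,I-2,II-1,II-2,III-1]: 2 consistent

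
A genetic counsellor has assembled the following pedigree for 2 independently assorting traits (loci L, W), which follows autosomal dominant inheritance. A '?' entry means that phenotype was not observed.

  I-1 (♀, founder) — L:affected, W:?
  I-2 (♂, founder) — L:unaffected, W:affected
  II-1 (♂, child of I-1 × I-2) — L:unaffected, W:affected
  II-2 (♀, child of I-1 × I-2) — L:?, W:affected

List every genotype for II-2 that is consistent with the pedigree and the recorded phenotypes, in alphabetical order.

II-2 ∈ {Ll WW, Ll Ww, ll WW, ll Ww}

L/I-1 aff ·: Ll
L/I-2 un ·: ll
L/II-1 un I-1×I-2: ll
L/II-2 ? I-1×I-2: ll|Ll
⇒ L over [I-1,I-2,II-1,II-2]: 2 consistent
W/I-1 ? ·: ww|Ww|WW
W/I-2 aff ·: Ww|WW
W/II-1 aff I-1×I-2: Ww|WW
W/II-2 aff I-1×I-2: Ww|WW
⇒ W over [I-1,I-2,II-1,II-2]: 15 consistent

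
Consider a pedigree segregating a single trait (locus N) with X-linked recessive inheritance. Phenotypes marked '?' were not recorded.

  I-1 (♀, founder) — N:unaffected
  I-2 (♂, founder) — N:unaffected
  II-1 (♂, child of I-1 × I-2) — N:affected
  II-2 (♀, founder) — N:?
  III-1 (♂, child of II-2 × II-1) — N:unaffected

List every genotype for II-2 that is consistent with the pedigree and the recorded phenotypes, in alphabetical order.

N/I-1 un ·: X^NX^n
N/I-2 un ·: X^NY
N/II-1 aff I-1×I-2: X^nY
N/II-2 ? ·: X^NX^N|X^NX^n
N/III-1 un II-2×II-1: X^NY
⇒ N over [I-1,I-2,II-1,II-2,III-1]: 2 consistent

II-2 ∈ {X^NX^N, X^NX^n}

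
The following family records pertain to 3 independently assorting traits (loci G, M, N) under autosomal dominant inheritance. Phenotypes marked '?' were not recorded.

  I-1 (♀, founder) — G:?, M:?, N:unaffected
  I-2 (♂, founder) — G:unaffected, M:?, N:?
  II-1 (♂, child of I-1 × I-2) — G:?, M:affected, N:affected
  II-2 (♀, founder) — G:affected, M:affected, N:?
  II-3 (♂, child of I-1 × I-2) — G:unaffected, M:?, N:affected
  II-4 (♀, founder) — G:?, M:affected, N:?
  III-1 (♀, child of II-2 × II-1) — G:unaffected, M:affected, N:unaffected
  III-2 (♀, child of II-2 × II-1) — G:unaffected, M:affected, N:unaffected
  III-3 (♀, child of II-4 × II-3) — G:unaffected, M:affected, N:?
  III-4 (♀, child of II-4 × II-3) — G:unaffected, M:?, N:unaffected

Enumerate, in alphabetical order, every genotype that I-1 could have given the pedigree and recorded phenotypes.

G/I-1 ? ·: gg|Gg
G/I-2 un ·: gg
G/II-1 ? I-1×I-2: gg|Gg
G/II-2 aff ·: Gg
G/II-3 un I-1×I-2: gg
G/II-4 ? ·: gg|Gg
G/III-1 un II-2×II-1: gg
G/III-2 un II-2×II-1: gg
G/III-3 un II-4×II-3: gg
G/III-4 un II-4×II-3: gg
⇒ G over [I-1,I-2,II-1,II-2,II-3,II-4,III-1,III-2,III-3,III-4]: 6 consistent
M/I-1 ? ·: mm|Mm|MM
M/I-2 ? ·: mm|Mm|MM
M/II-1 aff I-1×I-2: Mm|MM
M/II-2 aff ·: Mm|MM
M/II-3 ? I-1×I-2: mm|Mm|MM
M/II-4 aff ·: Mm|MM
M/III-1 aff II-2×II-1: Mm|MM
M/III-2 aff II-2×II-1: Mm|MM
M/III-3 aff II-4×II-3: Mm|MM
M/III-4 ? II-4×II-3: mm|Mm|MM
⇒ M over [I-1,I-2,II-1,II-2,II-3,II-4,III-1,III-2,III-3,III-4]: 1017 consistent
N/I-1 un ·: nn
N/I-2 ? ·: Nn|NN
N/II-1 aff I-1×I-2: Nn
N/II-2 ? ·: nn|Nn
N/II-3 aff I-1×I-2: Nn
N/II-4 ? ·: nn|Nn
N/III-1 un II-2×II-1: nn
N/III-2 un II-2×II-1: nn
N/III-3 ? II-4×II-3: nn|Nn|NN
N/III-4 un II-4×II-3: nn
⇒ N over [I-1,I-2,II-1,II-2,II-3,II-4,III-1,III-2,III-3,III-4]: 20 consistent

I-1 ∈ {Gg MM nn, Gg Mm nn, Gg mm nn, gg MM nn, gg Mm nn, gg mm nn}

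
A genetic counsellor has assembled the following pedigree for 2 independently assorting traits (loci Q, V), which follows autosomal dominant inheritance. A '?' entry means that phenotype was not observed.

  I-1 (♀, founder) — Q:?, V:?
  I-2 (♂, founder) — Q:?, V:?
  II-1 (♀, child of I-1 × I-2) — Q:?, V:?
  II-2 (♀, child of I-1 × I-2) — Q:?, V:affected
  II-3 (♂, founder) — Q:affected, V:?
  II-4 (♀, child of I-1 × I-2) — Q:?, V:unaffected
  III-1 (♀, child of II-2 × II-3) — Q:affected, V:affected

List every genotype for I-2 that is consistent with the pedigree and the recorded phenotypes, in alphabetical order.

Q/I-1 ? ·: qq|Qq|QQ
Q/I-2 ? ·: qq|Qq|QQ
Q/II-1 ? I-1×I-2: qq|Qq|QQ
Q/II-2 ? I-1×I-2: qq|Qq|QQ
Q/II-3 aff ·: Qq|QQ
Q/II-4 ? I-1×I-2: qq|Qq|QQ
Q/III-1 aff II-2×II-3: Qq|QQ
⇒ Q over [I-1,I-2,II-1,II-2,II-3,II-4,III-1]: 198 consistent
V/I-1 ? ·: vv|Vv
V/I-2 ? ·: vv|Vv
V/II-1 ? I-1×I-2: vv|Vv|VV
V/II-2 aff I-1×I-2: Vv|VV
V/II-3 ? ·: vv|Vv|VV
V/II-4 un I-1×I-2: vv
V/III-1 aff II-2×II-3: Vv|VV
⇒ V over [I-1,I-2,II-1,II-2,II-3,II-4,III-1]: 47 consistent

I-2 ∈ {QQ Vv, QQ vv, Qq Vv, Qq vv, qq Vv, qq vv}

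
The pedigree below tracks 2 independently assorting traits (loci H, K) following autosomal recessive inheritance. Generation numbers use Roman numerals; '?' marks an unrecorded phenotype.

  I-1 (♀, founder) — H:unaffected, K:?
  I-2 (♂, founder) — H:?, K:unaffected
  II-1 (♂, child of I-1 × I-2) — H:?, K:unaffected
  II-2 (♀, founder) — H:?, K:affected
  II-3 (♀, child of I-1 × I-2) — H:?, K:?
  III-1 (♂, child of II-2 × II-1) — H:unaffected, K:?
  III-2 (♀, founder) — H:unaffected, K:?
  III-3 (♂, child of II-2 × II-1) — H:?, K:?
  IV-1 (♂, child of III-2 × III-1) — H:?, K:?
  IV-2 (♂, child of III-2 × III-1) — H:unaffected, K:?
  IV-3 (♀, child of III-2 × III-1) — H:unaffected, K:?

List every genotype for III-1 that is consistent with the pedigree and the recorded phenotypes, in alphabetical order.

III-1 ∈ {HH Kk, HH kk, Hh Kk, Hh kk}

H/I-1 un ·: HH|Hh
H/I-2 ? ·: HH|Hh|hh
H/II-1 ? I-1×I-2: HH|Hh|hh
H/II-2 ? ·: HH|Hh|hh
H/II-3 ? I-1×I-2: HH|Hh|hh
H/III-1 un II-2×II-1: HH|Hh
H/III-2 un ·: HH|Hh
H/III-3 ? II-2×II-1: HH|Hh|hh
H/IV-1 ? III-2×III-1: HH|Hh|hh
H/IV-2 un III-2×III-1: HH|Hh
H/IV-3 un III-2×III-1: HH|Hh
⇒ H over [I-1,I-2,II-1,II-2,II-3,III-1,III-2,III-3,IV-1,IV-2,IV-3]: 2846 consistent
K/I-1 ? ·: KK|Kk|kk
K/I-2 un ·: KK|Kk
K/II-1 un I-1×I-2: KK|Kk
K/II-2 aff ·: kk
K/II-3 ? I-1×I-2: KK|Kk|kk
K/III-1 ? II-2×II-1: Kk|kk
K/III-2 ? ·: KK|Kk|kk
K/III-3 ? II-2×II-1: Kk|kk
K/IV-1 ? III-2×III-1: KK|Kk|kk
K/IV-2 ? III-2×III-1: KK|Kk|kk
K/IV-3 ? III-2×III-1: KK|Kk|kk
⇒ K over [I-1,I-2,II-1,II-2,II-3,III-1,III-2,III-3,IV-1,IV-2,IV-3]: 1404 consistent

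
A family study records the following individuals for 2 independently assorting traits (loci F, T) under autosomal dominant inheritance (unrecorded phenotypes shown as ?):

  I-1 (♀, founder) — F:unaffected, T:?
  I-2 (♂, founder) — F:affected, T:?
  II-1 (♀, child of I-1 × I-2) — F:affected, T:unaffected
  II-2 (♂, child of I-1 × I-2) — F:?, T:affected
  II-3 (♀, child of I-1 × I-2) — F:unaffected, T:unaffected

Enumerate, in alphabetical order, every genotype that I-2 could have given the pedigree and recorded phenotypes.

F/I-1 un ·: ff
F/I-2 aff ·: Ff
F/II-1 aff I-1×I-2: Ff
F/II-2 ? I-1×I-2: ff|Ff
F/II-3 un I-1×I-2: ff
⇒ F over [I-1,I-2,II-1,II-2,II-3]: 2 consistent
T/I-1 ? ·: tt|Tt
T/I-2 ? ·: tt|Tt
T/II-1 un I-1×I-2: tt
T/II-2 aff I-1×I-2: Tt|TT
T/II-3 un I-1×I-2: tt
⇒ T over [I-1,I-2,II-1,II-2,II-3]: 4 consistent

I-2 ∈ {Ff Tt, Ff tt}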